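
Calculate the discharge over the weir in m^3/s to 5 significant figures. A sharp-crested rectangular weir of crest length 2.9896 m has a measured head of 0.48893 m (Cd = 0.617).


Approach: apply the rectangular weir equation, Q = (2/3)*Cd*L*sqrt(2g)*H^1.5.
Q = (2/3)*0.617*2.9896*sqrt(2*9.81)*0.48893^1.5 = 1.8622 m^3/s
Therefore the discharge over the weir = 1.8622 m^3/s.


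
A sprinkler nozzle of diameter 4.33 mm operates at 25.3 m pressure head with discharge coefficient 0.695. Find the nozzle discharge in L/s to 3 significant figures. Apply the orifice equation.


Approach: apply the orifice equation, Q = Cd*A*sqrt(2*g*h), A = pi*(d/2)^2.
A = pi*(4.33e-3/2)^2 = 1.4725e-05 m^2
Q = 0.695 * 1.4725e-05 * sqrt(2*9.81*25.3) * 1000 = 0.228 L/s
Therefore the nozzle discharge = 0.228 L/s.


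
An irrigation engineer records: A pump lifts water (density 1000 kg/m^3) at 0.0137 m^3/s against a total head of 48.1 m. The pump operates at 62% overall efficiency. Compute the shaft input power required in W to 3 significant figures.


Approach: apply hydraulic power then efficiency conversion, P = rho*g*Q*H; P_in = P/eta.
Step 1 — hydraulic power (P = rho*g*Q*H):
  P = 1000 * 9.81 * 0.0137 * 48.1 = 6464.5 W
Step 2 — input power: P_in = P/eta = 6464.5 / 0.62 = 10400 W
Therefore the shaft input power required = 10400 W.


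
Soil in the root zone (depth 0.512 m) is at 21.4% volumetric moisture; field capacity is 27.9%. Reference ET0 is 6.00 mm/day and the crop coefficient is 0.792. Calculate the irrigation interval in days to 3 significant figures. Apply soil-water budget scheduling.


Approach: apply soil-water budget scheduling, SMD = (FC-theta)/100*depth*1000; ETc = ET0*Kc; interval = SMD/ETc.
Step 1 — soil moisture deficit:
  SMD = (27.9 - 21.4)/100 * 0.512 * 1000 = 33.280 mm
Step 2 — daily crop ET (ETc = ET0*Kc):
  ETc = 6.00 * 0.792 = 4.7520 mm/day
Step 3 — irrigation interval (SMD/ETc):
  interval = 33.280 / 4.7520 = 7.00 days
Therefore the irrigation interval = 7.00 days.


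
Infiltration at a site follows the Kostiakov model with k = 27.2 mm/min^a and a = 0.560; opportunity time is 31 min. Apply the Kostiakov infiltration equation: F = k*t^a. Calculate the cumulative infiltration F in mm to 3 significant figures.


F = 27.2 * 31^0.560 = 186 mm
Therefore the cumulative infiltration F = 186 mm.


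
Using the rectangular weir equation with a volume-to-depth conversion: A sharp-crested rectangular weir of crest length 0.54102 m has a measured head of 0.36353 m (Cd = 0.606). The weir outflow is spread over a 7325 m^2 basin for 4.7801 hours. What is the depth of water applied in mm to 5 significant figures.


Approach: apply the rectangular weir equation with a volume-to-depth conversion, Q = (2/3)*Cd*L*sqrt(2g)*H^1.5; d = Q*t/A * 1000.
Step 1 — weir discharge:
  Q = (2/3)*0.606*0.54102*sqrt(2*9.81)*0.36353^1.5 = 0.2122045 m^3/s
Step 2 — volume: V = 0.2122045 * 4.7801*3600 = 3651.691 m^3
Step 3 — depth: d = V/A * 1000 = 3651.691/7325 * 1000 = 498.52 mm
Therefore the depth of water applied = 498.52 mm.


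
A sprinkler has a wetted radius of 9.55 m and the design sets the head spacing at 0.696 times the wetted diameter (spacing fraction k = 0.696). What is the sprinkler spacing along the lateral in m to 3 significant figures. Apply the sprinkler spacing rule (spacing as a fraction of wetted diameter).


Approach: apply the sprinkler spacing rule (spacing as a fraction of wetted diameter), S = k*(2*R).
S = 0.696 * (2 * 9.55) = 13.3 m
Therefore the sprinkler spacing along the lateral = 13.3 m.


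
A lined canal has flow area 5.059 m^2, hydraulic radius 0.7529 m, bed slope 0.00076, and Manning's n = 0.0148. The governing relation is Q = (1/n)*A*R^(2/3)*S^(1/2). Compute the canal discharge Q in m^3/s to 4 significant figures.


Q = (1/0.0148) * 5.059 * 0.7529^(2/3) * 0.00076^(1/2) = 7.799 m^3/s
Therefore the canal discharge Q = 7.799 m^3/s.


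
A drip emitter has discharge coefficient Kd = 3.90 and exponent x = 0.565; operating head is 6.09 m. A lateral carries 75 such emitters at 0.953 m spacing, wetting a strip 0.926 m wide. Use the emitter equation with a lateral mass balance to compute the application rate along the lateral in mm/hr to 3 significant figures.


Approach: apply the emitter equation with a lateral mass balance, q = Kd*h^x; Q = n*q; rate = Q/(n*spacing*width).
Step 1 — single emitter flow (q = Kd*h^x):
  q = 3.90 * 6.09^0.565 = 10.824 L/hr
Step 2 — total lateral flow: Q = 75 * 10.824 = 811.77 L/hr
Step 3 — wetted area: A = 75 * 0.953 * 0.926 = 66.186 m^2
Step 4 — application rate: Q/A = 811.77/66.186 = 12.3 mm/hr
Therefore the application rate along the lateral = 12.3 mm/hr.


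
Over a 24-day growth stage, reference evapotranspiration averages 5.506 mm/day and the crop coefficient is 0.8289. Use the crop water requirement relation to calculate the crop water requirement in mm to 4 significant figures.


Approach: apply the crop water requirement relation, CWR = ET0 * Kc * days.
CWR = 5.506 * 0.8289 * 24 = 109.5 mm
Therefore the crop water requirement = 109.5 mm.


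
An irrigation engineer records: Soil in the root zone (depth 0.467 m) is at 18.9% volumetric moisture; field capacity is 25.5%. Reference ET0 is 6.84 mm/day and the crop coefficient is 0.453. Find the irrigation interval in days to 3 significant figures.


Approach: apply soil-water budget scheduling, SMD = (FC-theta)/100*depth*1000; ETc = ET0*Kc; interval = SMD/ETc.
Step 1 — soil moisture deficit:
  SMD = (25.5 - 18.9)/100 * 0.467 * 1000 = 30.822 mm
Step 2 — daily crop ET (ETc = ET0*Kc):
  ETc = 6.84 * 0.453 = 3.0985 mm/day
Step 3 — irrigation interval (SMD/ETc):
  interval = 30.822 / 3.0985 = 9.95 days
Therefore the irrigation interval = 9.95 days.


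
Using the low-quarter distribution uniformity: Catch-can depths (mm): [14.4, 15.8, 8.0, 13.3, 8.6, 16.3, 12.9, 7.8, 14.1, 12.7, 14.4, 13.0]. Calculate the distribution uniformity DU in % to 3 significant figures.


Approach: apply the low-quarter distribution uniformity, DU = (mean of lowest quarter of readings / overall mean)*100.
sorted lowest 3 of 12: [7.8, 8.0, 8.6] -> mean = 8.1333 mm
overall mean = 12.608 mm
DU = (8.1333/12.608)*100 = 64.5 %
Therefore the distribution uniformity DU = 64.5 %.


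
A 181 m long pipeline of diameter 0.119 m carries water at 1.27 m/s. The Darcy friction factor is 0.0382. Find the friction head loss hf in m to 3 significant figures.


Approach: apply the Darcy-Weisbach equation, hf = f*(L/D)*(v^2/(2g)).
hf = 0.0382 * (181/0.119) * (1.27^2 / (2*9.81))
hf = 4.78 m
Therefore the friction head loss hf = 4.78 m.


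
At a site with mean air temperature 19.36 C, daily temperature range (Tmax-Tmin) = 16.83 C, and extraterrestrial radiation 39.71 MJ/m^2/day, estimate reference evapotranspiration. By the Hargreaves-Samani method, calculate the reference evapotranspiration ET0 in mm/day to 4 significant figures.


Approach: apply the Hargreaves-Samani method, ET0 = 0.0023*(Tmean+17.8)*sqrt(Tmax-Tmin)*0.408*Ra.
ET0 = 0.0023*(19.36+17.8)*sqrt(16.83)*0.408*39.71 = 5.681 mm/day
Therefore the reference evapotranspiration ET0 = 5.681 mm/day.


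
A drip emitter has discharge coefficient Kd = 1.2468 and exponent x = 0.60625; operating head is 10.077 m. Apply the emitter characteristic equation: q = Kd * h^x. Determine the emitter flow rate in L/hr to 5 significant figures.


q = 1.2468 * 10.077^0.60625 = 5.0590 L/hr
Therefore the emitter flow rate = 5.0590 L/hr.


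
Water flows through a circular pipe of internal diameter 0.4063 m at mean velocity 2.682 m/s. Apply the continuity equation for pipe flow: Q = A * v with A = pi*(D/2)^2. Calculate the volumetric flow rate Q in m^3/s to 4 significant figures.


A = pi*(0.4063/2)^2 = 0.129653 m^2
Q = 0.129653 * 2.682 = 0.3477 m^3/s
Therefore the volumetric flow rate Q = 0.3477 m^3/s.


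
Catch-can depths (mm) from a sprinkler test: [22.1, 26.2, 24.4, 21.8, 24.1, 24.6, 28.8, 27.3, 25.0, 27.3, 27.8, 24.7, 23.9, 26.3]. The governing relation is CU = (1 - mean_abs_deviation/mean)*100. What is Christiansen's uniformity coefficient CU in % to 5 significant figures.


mean = 25.30714 mm
mean |d_i - mean| = 1.693878 mm
CU = (1 - 1.693878/25.30714)*100 = 93.307 %
Therefore Christiansen's uniformity coefficient CU = 93.307 %.


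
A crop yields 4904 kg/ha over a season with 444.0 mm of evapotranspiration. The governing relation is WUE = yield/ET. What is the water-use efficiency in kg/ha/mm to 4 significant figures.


WUE = 4904 / 444.0 = 11.05 kg/ha/mm
Therefore the water-use efficiency = 11.05 kg/ha/mm.


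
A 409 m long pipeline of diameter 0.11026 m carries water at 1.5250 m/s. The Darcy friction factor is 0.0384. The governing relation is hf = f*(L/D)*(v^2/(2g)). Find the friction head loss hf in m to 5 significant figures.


hf = 0.0384 * (409/0.11026) * (1.5250^2 / (2*9.81))
hf = 16.884 m
Therefore the friction head loss hf = 16.884 m.


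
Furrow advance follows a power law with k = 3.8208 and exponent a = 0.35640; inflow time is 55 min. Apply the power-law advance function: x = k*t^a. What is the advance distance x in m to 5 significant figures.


x = 3.8208 * 55^0.35640 = 15.937 m
Therefore the advance distance x = 15.937 m.


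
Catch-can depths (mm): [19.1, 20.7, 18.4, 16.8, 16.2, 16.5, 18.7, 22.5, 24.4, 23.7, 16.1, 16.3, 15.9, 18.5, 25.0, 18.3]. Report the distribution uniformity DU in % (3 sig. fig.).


Approach: apply the low-quarter distribution uniformity, DU = (mean of lowest quarter of readings / overall mean)*100.
sorted lowest 4 of 16: [15.9, 16.1, 16.2, 16.3] -> mean = 16.125 mm
overall mean = 19.194 mm
DU = (16.125/19.194)*100 = 84.0 %
Therefore the distribution uniformity DU = 84.0 %.


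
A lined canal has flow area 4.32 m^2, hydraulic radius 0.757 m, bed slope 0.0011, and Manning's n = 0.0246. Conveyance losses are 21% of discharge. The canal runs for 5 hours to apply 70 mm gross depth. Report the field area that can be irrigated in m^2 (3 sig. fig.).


Approach: apply Manning's equation with a conveyance and depth budget, Q = (1/n)*A*R^(2/3)*S^(1/2); Q_field = Q*(1-loss); Area = Q_field*t/(d/1000).
Step 1 — canal discharge (Manning's equation):
  Q = (1/0.0246) * 4.32 * 0.757^(2/3) * 0.0011^(1/2) = 4.8377 m^3/s
Step 2 — delivered flow: Q_field = 4.8377*(1 - 21/100) = 3.8218 m^3/s
Step 3 — volume delivered: V = 3.8218 * 5*3600 = 68793 m^3
Step 4 — area served: A = V / (depth/1000) = 68793 / 0.07 = 983000 m^2
Therefore the field area that can be irrigated = 983000 m^2.


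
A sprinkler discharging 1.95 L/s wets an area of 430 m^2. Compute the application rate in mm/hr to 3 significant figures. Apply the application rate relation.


Approach: apply the application rate relation, rate = (Q/A)*3600.
rate = (1.95 / 430) * 3600 = 16.3 mm/hr
Therefore the application rate = 16.3 mm/hr.


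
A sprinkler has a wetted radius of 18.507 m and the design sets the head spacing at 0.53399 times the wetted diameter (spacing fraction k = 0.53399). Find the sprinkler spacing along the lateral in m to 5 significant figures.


Approach: apply the sprinkler spacing rule (spacing as a fraction of wetted diameter), S = k*(2*R).
S = 0.53399 * (2 * 18.507) = 19.765 m
Therefore the sprinkler spacing along the lateral = 19.765 m.


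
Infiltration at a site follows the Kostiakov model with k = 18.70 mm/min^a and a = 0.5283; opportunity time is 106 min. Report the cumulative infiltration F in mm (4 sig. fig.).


Approach: apply the Kostiakov infiltration equation, F = k*t^a.
F = 18.70 * 106^0.5283 = 219.7 mm
Therefore the cumulative infiltration F = 219.7 mm.


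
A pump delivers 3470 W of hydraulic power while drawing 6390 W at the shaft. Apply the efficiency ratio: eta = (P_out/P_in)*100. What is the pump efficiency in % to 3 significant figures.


eta = (3470 / 6390) * 100 = 54.3 %
Therefore the pump efficiency = 54.3 %.


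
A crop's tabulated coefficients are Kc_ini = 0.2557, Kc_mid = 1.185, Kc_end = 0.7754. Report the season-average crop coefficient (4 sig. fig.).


Approach: apply a simple seasonal average, Kc_avg = (Kc_ini + Kc_mid + Kc_end)/3.
Kc_avg = (0.2557 + 1.185 + 0.7754)/3 = 0.7387
Therefore the season-average crop coefficient = 0.7387.


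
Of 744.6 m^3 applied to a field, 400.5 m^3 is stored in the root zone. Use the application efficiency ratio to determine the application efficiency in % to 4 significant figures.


Approach: apply the application efficiency ratio, Ea = (stored/applied)*100.
Ea = (400.5/744.6)*100 = 53.79 %
Therefore the application efficiency = 53.79 %.


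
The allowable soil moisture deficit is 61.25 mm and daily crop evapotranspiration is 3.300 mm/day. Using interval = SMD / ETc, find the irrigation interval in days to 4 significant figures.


interval = 61.25 / 3.300 = 18.56 days
Therefore the irrigation interval = 18.56 days.


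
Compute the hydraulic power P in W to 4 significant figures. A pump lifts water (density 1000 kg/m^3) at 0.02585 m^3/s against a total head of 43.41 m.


Approach: apply the hydraulic power relation, P = rho*g*Q*H.
P = 1000 * 9.81 * 0.02585 * 43.41 = 11010 W
Therefore the hydraulic power P = 11010 W.


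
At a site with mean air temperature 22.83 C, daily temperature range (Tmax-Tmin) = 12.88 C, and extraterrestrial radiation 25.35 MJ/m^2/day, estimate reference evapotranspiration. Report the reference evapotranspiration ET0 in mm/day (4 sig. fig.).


Approach: apply the Hargreaves-Samani method, ET0 = 0.0023*(Tmean+17.8)*sqrt(Tmax-Tmin)*0.408*Ra.
ET0 = 0.0023*(22.83+17.8)*sqrt(12.88)*0.408*25.35 = 3.469 mm/day
Therefore the reference evapotranspiration ET0 = 3.469 mm/day.


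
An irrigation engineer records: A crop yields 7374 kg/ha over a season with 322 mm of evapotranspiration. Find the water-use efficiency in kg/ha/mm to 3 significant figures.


Approach: apply the water-use efficiency ratio, WUE = yield/ET.
WUE = 7374 / 322 = 22.9 kg/ha/mm
Therefore the water-use efficiency = 22.9 kg/ha/mm.


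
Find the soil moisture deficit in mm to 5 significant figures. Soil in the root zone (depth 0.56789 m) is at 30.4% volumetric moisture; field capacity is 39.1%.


Approach: apply the soil moisture deficit relation, SMD = (FC - theta)/100 * depth * 1000.
SMD = (39.1 - 30.4)/100 * 0.56789 * 1000 = 49.406 mm
Therefore the soil moisture deficit = 49.406 mm.


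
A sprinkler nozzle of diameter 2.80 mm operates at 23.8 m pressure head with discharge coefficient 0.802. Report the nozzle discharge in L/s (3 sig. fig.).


Approach: apply the orifice equation, Q = Cd*A*sqrt(2*g*h), A = pi*(d/2)^2.
A = pi*(2.80e-3/2)^2 = 6.1575e-06 m^2
Q = 0.802 * 6.1575e-06 * sqrt(2*9.81*23.8) * 1000 = 0.107 L/s
Therefore the nozzle discharge = 0.107 L/s.


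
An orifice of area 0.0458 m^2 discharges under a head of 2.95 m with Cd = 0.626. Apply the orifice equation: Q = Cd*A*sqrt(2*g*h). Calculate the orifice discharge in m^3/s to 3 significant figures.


Q = 0.626 * 0.0458 * sqrt(2*9.81*2.95) = 0.218 m^3/s
Therefore the orifice discharge = 0.218 m^3/s.


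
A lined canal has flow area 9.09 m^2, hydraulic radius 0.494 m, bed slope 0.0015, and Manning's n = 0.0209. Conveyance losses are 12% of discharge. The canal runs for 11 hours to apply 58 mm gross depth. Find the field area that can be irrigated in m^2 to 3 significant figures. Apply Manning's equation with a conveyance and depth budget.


Approach: apply Manning's equation with a conveyance and depth budget, Q = (1/n)*A*R^(2/3)*S^(1/2); Q_field = Q*(1-loss); Area = Q_field*t/(d/1000).
Step 1 — canal discharge (Manning's equation):
  Q = (1/0.0209) * 9.09 * 0.494^(2/3) * 0.0015^(1/2) = 10.526 m^3/s
Step 2 — delivered flow: Q_field = 10.526*(1 - 12/100) = 9.2633 m^3/s
Step 3 — volume delivered: V = 9.2633 * 11*3600 = 366830 m^3
Step 4 — area served: A = V / (depth/1000) = 366830 / 0.058 = 6320000 m^2
Therefore the field area that can be irrigated = 6320000 m^2.


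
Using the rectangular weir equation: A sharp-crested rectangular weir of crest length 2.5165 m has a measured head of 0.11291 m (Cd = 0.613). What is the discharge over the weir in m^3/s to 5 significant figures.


Approach: apply the rectangular weir equation, Q = (2/3)*Cd*L*sqrt(2g)*H^1.5.
Q = (2/3)*0.613*2.5165*sqrt(2*9.81)*0.11291^1.5 = 0.17283 m^3/s
Therefore the discharge over the weir = 0.17283 m^3/s.


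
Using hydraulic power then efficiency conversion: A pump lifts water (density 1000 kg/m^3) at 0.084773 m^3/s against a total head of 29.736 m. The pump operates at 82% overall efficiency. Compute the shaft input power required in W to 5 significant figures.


Approach: apply hydraulic power then efficiency conversion, P = rho*g*Q*H; P_in = P/eta.
Step 1 — hydraulic power (P = rho*g*Q*H):
  P = 1000 * 9.81 * 0.084773 * 29.736 = 24729.15 W
Step 2 — input power: P_in = P/eta = 24729.15 / 0.82 = 30157 W
Therefore the shaft input power required = 30157 W.


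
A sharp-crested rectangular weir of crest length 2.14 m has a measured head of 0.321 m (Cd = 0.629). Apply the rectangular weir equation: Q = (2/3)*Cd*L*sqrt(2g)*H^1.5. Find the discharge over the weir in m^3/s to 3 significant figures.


Q = (2/3)*0.629*2.14*sqrt(2*9.81)*0.321^1.5 = 0.723 m^3/s
Therefore the discharge over the weir = 0.723 m^3/s.


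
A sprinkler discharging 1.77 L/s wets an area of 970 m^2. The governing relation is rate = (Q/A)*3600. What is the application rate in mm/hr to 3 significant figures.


rate = (1.77 / 970) * 3600 = 6.57 mm/hr
Therefore the application rate = 6.57 mm/hr.


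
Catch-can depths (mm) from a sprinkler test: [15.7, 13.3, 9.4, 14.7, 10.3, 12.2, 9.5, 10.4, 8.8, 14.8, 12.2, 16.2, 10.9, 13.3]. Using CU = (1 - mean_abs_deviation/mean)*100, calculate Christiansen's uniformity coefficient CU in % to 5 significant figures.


mean = 12.26429 mm
mean |d_i - mean| = 2.059184 mm
CU = (1 - 2.059184/12.26429)*100 = 83.210 %
Therefore Christiansen's uniformity coefficient CU = 83.210 %.


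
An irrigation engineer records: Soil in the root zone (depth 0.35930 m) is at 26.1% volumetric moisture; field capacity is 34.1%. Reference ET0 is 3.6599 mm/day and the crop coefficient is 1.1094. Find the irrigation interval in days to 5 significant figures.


Approach: apply soil-water budget scheduling, SMD = (FC-theta)/100*depth*1000; ETc = ET0*Kc; interval = SMD/ETc.
Step 1 — soil moisture deficit:
  SMD = (34.1 - 26.1)/100 * 0.35930 * 1000 = 28.74400 mm
Step 2 — daily crop ET (ETc = ET0*Kc):
  ETc = 3.6599 * 1.1094 = 4.060293 mm/day
Step 3 — irrigation interval (SMD/ETc):
  interval = 28.74400 / 4.060293 = 7.0793 days
Therefore the irrigation interval = 7.0793 days.


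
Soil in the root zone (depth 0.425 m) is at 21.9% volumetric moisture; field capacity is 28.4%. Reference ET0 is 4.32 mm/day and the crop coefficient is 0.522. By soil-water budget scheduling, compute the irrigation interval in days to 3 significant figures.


Approach: apply soil-water budget scheduling, SMD = (FC-theta)/100*depth*1000; ETc = ET0*Kc; interval = SMD/ETc.
Step 1 — soil moisture deficit:
  SMD = (28.4 - 21.9)/100 * 0.425 * 1000 = 27.625 mm
Step 2 — daily crop ET (ETc = ET0*Kc):
  ETc = 4.32 * 0.522 = 2.2550 mm/day
Step 3 — irrigation interval (SMD/ETc):
  interval = 27.625 / 2.2550 = 12.3 days
Therefore the irrigation interval = 12.3 days.


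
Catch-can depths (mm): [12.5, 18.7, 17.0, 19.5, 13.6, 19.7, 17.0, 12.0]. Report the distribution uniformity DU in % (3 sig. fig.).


Approach: apply the low-quarter distribution uniformity, DU = (mean of lowest quarter of readings / overall mean)*100.
sorted lowest 2 of 8: [12.0, 12.5] -> mean = 12.250 mm
overall mean = 16.250 mm
DU = (12.250/16.250)*100 = 75.4 %
Therefore the distribution uniformity DU = 75.4 %.


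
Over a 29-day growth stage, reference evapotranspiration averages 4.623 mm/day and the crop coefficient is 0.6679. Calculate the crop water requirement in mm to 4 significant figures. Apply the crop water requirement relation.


Approach: apply the crop water requirement relation, CWR = ET0 * Kc * days.
CWR = 4.623 * 0.6679 * 29 = 89.54 mm
Therefore the crop water requirement = 89.54 mm.


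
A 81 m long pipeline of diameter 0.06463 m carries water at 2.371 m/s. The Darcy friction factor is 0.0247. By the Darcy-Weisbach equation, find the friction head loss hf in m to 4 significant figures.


Approach: apply the Darcy-Weisbach equation, hf = f*(L/D)*(v^2/(2g)).
hf = 0.0247 * (81/0.06463) * (2.371^2 / (2*9.81))
hf = 8.870 m
Therefore the friction head loss hf = 8.870 m.


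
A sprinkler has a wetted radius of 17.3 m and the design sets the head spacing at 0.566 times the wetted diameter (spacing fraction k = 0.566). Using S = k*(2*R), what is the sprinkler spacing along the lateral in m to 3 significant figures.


S = 0.566 * (2 * 17.3) = 19.6 m
Therefore the sprinkler spacing along the lateral = 19.6 m.


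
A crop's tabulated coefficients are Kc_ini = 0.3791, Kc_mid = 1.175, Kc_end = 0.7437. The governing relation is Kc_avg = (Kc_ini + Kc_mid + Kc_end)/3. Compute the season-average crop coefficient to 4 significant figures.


Kc_avg = (0.3791 + 1.175 + 0.7437)/3 = 0.7659
Therefore the season-average crop coefficient = 0.7659.


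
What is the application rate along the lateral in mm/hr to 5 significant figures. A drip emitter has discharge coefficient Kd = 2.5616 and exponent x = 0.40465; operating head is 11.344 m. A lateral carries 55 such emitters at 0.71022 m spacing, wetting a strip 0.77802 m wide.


Approach: apply the emitter equation with a lateral mass balance, q = Kd*h^x; Q = n*q; rate = Q/(n*spacing*width).
Step 1 — single emitter flow (q = Kd*h^x):
  q = 2.5616 * 11.344^0.40465 = 6.844196 L/hr
Step 2 — total lateral flow: Q = 55 * 6.844196 = 376.4308 L/hr
Step 3 — wetted area: A = 55 * 0.71022 * 0.77802 = 30.39110 m^2
Step 4 — application rate: Q/A = 376.4308/30.39110 = 12.386 mm/hr
Therefore the application rate along the lateral = 12.386 mm/hr.


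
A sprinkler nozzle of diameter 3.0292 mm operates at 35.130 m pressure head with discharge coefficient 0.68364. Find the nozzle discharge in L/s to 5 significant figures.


Approach: apply the orifice equation, Q = Cd*A*sqrt(2*g*h), A = pi*(d/2)^2.
A = pi*(3.0292e-3/2)^2 = 7.206855e-06 m^2
Q = 0.68364 * 7.206855e-06 * sqrt(2*9.81*35.130) * 1000 = 0.12935 L/s
Therefore the nozzle discharge = 0.12935 L/s.


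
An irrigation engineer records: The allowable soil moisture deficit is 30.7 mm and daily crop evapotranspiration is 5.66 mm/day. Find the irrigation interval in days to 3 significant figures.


Approach: apply the irrigation interval relation, interval = SMD / ETc.
interval = 30.7 / 5.66 = 5.42 days
Therefore the irrigation interval = 5.42 days.


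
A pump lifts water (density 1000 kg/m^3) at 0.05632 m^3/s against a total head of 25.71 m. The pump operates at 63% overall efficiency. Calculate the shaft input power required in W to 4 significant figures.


Approach: apply hydraulic power then efficiency conversion, P = rho*g*Q*H; P_in = P/eta.
Step 1 — hydraulic power (P = rho*g*Q*H):
  P = 1000 * 9.81 * 0.05632 * 25.71 = 14204.8 W
Step 2 — input power: P_in = P/eta = 14204.8 / 0.63 = 22550 W
Therefore the shaft input power required = 22550 W.


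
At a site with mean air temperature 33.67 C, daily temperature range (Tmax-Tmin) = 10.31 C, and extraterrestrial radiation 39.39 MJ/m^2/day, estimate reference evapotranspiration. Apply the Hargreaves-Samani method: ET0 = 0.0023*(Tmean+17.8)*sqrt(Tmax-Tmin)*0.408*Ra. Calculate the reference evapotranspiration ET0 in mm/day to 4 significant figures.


ET0 = 0.0023*(33.67+17.8)*sqrt(10.31)*0.408*39.39 = 6.109 mm/day
Therefore the reference evapotranspiration ET0 = 6.109 mm/day.


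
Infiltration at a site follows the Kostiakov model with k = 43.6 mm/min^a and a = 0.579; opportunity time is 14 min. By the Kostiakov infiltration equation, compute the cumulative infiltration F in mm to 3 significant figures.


Approach: apply the Kostiakov infiltration equation, F = k*t^a.
F = 43.6 * 14^0.579 = 201 mm
Therefore the cumulative infiltration F = 201 mm.


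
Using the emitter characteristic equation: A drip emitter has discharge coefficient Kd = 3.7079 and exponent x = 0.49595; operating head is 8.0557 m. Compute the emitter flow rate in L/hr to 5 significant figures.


Approach: apply the emitter characteristic equation, q = Kd * h^x.
q = 3.7079 * 8.0557^0.49595 = 10.435 L/hr
Therefore the emitter flow rate = 10.435 L/hr.


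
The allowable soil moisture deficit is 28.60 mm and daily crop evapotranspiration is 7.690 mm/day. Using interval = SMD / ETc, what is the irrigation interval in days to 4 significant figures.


interval = 28.60 / 7.690 = 3.719 days
Therefore the irrigation interval = 3.719 days.


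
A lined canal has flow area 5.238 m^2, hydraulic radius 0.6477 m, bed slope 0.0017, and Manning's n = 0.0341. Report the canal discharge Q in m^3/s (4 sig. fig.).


Approach: apply Manning's equation, Q = (1/n)*A*R^(2/3)*S^(1/2).
Q = (1/0.0341) * 5.238 * 0.6477^(2/3) * 0.0017^(1/2) = 4.741 m^3/s
Therefore the canal discharge Q = 4.741 m^3/s.


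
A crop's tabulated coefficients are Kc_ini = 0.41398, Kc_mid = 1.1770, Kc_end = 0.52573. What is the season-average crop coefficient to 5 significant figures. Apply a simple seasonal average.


Approach: apply a simple seasonal average, Kc_avg = (Kc_ini + Kc_mid + Kc_end)/3.
Kc_avg = (0.41398 + 1.1770 + 0.52573)/3 = 0.70557
Therefore the season-average crop coefficient = 0.70557.


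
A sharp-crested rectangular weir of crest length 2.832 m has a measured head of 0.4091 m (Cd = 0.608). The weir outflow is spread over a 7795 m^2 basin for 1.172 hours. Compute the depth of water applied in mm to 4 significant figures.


Approach: apply the rectangular weir equation with a volume-to-depth conversion, Q = (2/3)*Cd*L*sqrt(2g)*H^1.5; d = Q*t/A * 1000.
Step 1 — weir discharge:
  Q = (2/3)*0.608*2.832*sqrt(2*9.81)*0.4091^1.5 = 1.33045 m^3/s
Step 2 — volume: V = 1.33045 * 1.172*3600 = 5613.44 m^3
Step 3 — depth: d = V/A * 1000 = 5613.44/7795 * 1000 = 720.1 mm
Therefore the depth of water applied = 720.1 mm.


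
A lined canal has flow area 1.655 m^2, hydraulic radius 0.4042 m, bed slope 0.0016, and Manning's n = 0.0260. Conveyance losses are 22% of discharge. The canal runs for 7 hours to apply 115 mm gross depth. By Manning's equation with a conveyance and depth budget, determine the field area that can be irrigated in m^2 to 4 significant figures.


Approach: apply Manning's equation with a conveyance and depth budget, Q = (1/n)*A*R^(2/3)*S^(1/2); Q_field = Q*(1-loss); Area = Q_field*t/(d/1000).
Step 1 — canal discharge (Manning's equation):
  Q = (1/0.0260) * 1.655 * 0.4042^(2/3) * 0.0016^(1/2) = 1.39192 m^3/s
Step 2 — delivered flow: Q_field = 1.39192*(1 - 22/100) = 1.08570 m^3/s
Step 3 — volume delivered: V = 1.08570 * 7*3600 = 27359.7 m^3
Step 4 — area served: A = V / (depth/1000) = 27359.7 / 0.115 = 237900 m^2
Therefore the field area that can be irrigated = 237900 m^2.


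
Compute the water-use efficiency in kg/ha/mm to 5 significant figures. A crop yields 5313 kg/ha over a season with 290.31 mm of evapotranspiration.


Approach: apply the water-use efficiency ratio, WUE = yield/ET.
WUE = 5313 / 290.31 = 18.301 kg/ha/mm
Therefore the water-use efficiency = 18.301 kg/ha/mm.


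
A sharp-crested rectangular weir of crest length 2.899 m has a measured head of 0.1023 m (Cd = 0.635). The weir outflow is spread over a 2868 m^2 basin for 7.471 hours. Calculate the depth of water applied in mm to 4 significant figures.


Approach: apply the rectangular weir equation with a volume-to-depth conversion, Q = (2/3)*Cd*L*sqrt(2g)*H^1.5; d = Q*t/A * 1000.
Step 1 — weir discharge:
  Q = (2/3)*0.635*2.899*sqrt(2*9.81)*0.1023^1.5 = 0.177866 m^3/s
Step 2 — volume: V = 0.177866 * 7.471*3600 = 4783.82 m^3
Step 3 — depth: d = V/A * 1000 = 4783.82/2868 * 1000 = 1668 mm
Therefore the depth of water applied = 1668 mm.


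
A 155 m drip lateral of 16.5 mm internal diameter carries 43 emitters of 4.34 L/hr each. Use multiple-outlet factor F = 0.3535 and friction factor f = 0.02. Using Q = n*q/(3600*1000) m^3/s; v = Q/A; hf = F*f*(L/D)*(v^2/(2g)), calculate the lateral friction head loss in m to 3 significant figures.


Q = 43*4.34/(3600*1000) = 5.1839e-05 m^3/s
A = pi*(16.5e-3/2)^2 = 2.1382e-04 m^2, so v = Q/A = 0.24244 m/s
hf = 0.3535*0.02*(155/0.0165)*(0.24244^2/(2*9.81)) = 0.199 m
Therefore the lateral friction head loss = 0.199 m.


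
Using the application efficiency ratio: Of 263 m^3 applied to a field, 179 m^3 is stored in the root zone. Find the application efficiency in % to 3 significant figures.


Approach: apply the application efficiency ratio, Ea = (stored/applied)*100.
Ea = (179/263)*100 = 68.1 %
Therefore the application efficiency = 68.1 %.


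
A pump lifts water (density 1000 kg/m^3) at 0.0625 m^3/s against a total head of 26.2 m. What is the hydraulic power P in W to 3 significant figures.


Approach: apply the hydraulic power relation, P = rho*g*Q*H.
P = 1000 * 9.81 * 0.0625 * 26.2 = 16100 W
Therefore the hydraulic power P = 16100 W.


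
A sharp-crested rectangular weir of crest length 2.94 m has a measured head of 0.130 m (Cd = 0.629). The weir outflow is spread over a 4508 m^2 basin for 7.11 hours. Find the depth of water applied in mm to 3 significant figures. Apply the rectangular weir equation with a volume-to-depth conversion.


Approach: apply the rectangular weir equation with a volume-to-depth conversion, Q = (2/3)*Cd*L*sqrt(2g)*H^1.5; d = Q*t/A * 1000.
Step 1 — weir discharge:
  Q = (2/3)*0.629*2.94*sqrt(2*9.81)*0.130^1.5 = 0.25596 m^3/s
Step 2 — volume: V = 0.25596 * 7.11*3600 = 6551.5 m^3
Step 3 — depth: d = V/A * 1000 = 6551.5/4508 * 1000 = 1450 mm
Therefore the depth of water applied = 1450 mm.


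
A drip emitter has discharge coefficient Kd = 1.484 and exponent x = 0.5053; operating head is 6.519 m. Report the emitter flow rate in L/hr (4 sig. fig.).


Approach: apply the emitter characteristic equation, q = Kd * h^x.
q = 1.484 * 6.519^0.5053 = 3.827 L/hr
Therefore the emitter flow rate = 3.827 L/hr.


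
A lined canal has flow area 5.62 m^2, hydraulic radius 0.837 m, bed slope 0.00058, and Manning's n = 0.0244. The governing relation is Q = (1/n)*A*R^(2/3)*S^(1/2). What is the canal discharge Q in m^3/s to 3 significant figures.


Q = (1/0.0244) * 5.62 * 0.837^(2/3) * 0.00058^(1/2) = 4.93 m^3/s
Therefore the canal discharge Q = 4.93 m^3/s.


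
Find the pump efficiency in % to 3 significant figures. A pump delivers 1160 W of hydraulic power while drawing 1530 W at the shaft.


Approach: apply the efficiency ratio, eta = (P_out/P_in)*100.
eta = (1160 / 1530) * 100 = 75.8 %
Therefore the pump efficiency = 75.8 %.


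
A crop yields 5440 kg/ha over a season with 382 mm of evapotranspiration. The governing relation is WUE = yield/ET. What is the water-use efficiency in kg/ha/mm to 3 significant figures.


WUE = 5440 / 382 = 14.2 kg/ha/mm
Therefore the water-use efficiency = 14.2 kg/ha/mm.


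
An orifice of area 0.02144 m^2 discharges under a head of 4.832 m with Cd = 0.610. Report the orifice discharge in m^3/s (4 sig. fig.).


Approach: apply the orifice equation, Q = Cd*A*sqrt(2*g*h).
Q = 0.610 * 0.02144 * sqrt(2*9.81*4.832) = 0.1273 m^3/s
Therefore the orifice discharge = 0.1273 m^3/s.


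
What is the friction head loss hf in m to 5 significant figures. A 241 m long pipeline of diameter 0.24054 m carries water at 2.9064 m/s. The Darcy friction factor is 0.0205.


Approach: apply the Darcy-Weisbach equation, hf = f*(L/D)*(v^2/(2g)).
hf = 0.0205 * (241/0.24054) * (2.9064^2 / (2*9.81))
hf = 8.8429 m
Therefore the friction head loss hf = 8.8429 m.


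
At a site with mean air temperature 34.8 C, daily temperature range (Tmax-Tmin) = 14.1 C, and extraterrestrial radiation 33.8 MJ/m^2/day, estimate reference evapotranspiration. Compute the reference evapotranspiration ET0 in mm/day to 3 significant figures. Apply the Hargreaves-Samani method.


Approach: apply the Hargreaves-Samani method, ET0 = 0.0023*(Tmean+17.8)*sqrt(Tmax-Tmin)*0.408*Ra.
ET0 = 0.0023*(34.8+17.8)*sqrt(14.1)*0.408*33.8 = 6.26 mm/day
Therefore the reference evapotranspiration ET0 = 6.26 mm/day.


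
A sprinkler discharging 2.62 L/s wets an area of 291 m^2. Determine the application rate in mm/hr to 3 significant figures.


Approach: apply the application rate relation, rate = (Q/A)*3600.
rate = (2.62 / 291) * 3600 = 32.4 mm/hr
Therefore the application rate = 32.4 mm/hr.


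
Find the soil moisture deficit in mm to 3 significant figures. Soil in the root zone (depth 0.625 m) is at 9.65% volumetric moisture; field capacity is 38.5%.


Approach: apply the soil moisture deficit relation, SMD = (FC - theta)/100 * depth * 1000.
SMD = (38.5 - 9.65)/100 * 0.625 * 1000 = 180 mm
Therefore the soil moisture deficit = 180 mm.


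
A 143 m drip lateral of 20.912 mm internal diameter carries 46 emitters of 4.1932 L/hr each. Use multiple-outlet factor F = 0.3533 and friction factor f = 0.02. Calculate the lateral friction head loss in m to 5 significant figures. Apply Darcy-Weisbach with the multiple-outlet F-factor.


Approach: apply Darcy-Weisbach with the multiple-outlet F-factor, Q = n*q/(3600*1000) m^3/s; v = Q/A; hf = F*f*(L/D)*(v^2/(2g)).
Q = 46*4.1932/(3600*1000) = 5.357978e-05 m^3/s
A = pi*(20.912e-3/2)^2 = 3.434638e-04 m^2, so v = Q/A = 0.1559983 m/s
hf = 0.3533*0.02*(143/0.020912)*(0.1559983^2/(2*9.81)) = 0.059931 m
Therefore the lateral friction head loss = 0.059931 m.


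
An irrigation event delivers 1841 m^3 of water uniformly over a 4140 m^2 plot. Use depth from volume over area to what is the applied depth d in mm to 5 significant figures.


Approach: apply depth from volume over area, d = (V/A)*1000.
d = (1841 / 4140) * 1000 = 444.69 mm
Therefore the applied depth d = 444.69 mm.


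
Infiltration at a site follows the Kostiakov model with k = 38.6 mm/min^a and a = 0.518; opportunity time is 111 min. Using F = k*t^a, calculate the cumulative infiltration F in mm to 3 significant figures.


F = 38.6 * 111^0.518 = 443 mm
Therefore the cumulative infiltration F = 443 mm.


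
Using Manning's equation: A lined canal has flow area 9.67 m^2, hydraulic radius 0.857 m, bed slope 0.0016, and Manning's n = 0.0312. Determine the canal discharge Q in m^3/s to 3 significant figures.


Approach: apply Manning's equation, Q = (1/n)*A*R^(2/3)*S^(1/2).
Q = (1/0.0312) * 9.67 * 0.857^(2/3) * 0.0016^(1/2) = 11.2 m^3/s
Therefore the canal discharge Q = 11.2 m^3/s.


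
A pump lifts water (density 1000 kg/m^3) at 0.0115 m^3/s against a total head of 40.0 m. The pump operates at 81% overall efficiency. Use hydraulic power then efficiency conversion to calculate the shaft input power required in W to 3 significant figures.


Approach: apply hydraulic power then efficiency conversion, P = rho*g*Q*H; P_in = P/eta.
Step 1 — hydraulic power (P = rho*g*Q*H):
  P = 1000 * 9.81 * 0.0115 * 40.0 = 4512.6 W
Step 2 — input power: P_in = P/eta = 4512.6 / 0.81 = 5570 W
Therefore the shaft input power required = 5570 W.


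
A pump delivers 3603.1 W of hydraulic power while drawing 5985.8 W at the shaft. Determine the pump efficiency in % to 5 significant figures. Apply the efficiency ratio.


Approach: apply the efficiency ratio, eta = (P_out/P_in)*100.
eta = (3603.1 / 5985.8) * 100 = 60.194 %
Therefore the pump efficiency = 60.194 %.


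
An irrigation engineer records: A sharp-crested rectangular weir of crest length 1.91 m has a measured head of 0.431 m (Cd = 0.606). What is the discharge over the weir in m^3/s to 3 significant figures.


Approach: apply the rectangular weir equation, Q = (2/3)*Cd*L*sqrt(2g)*H^1.5.
Q = (2/3)*0.606*1.91*sqrt(2*9.81)*0.431^1.5 = 0.967 m^3/s
Therefore the discharge over the weir = 0.967 m^3/s.


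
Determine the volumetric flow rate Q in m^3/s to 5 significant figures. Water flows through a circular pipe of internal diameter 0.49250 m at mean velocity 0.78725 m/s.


Approach: apply the continuity equation for pipe flow, Q = A * v with A = pi*(D/2)^2.
A = pi*(0.49250/2)^2 = 0.1905032 m^2
Q = 0.1905032 * 0.78725 = 0.14997 m^3/s
Therefore the volumetric flow rate Q = 0.14997 m^3/s.


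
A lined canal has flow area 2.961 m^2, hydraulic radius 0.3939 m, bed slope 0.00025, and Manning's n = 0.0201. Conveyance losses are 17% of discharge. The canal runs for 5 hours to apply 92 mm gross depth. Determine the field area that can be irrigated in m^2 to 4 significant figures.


Approach: apply Manning's equation with a conveyance and depth budget, Q = (1/n)*A*R^(2/3)*S^(1/2); Q_field = Q*(1-loss); Area = Q_field*t/(d/1000).
Step 1 — canal discharge (Manning's equation):
  Q = (1/0.0201) * 2.961 * 0.3939^(2/3) * 0.00025^(1/2) = 1.25161 m^3/s
Step 2 — delivered flow: Q_field = 1.25161*(1 - 17/100) = 1.03884 m^3/s
Step 3 — volume delivered: V = 1.03884 * 5*3600 = 18699.1 m^3
Step 4 — area served: A = V / (depth/1000) = 18699.1 / 0.092 = 203300 m^2
Therefore the field area that can be irrigated = 203300 m^2.


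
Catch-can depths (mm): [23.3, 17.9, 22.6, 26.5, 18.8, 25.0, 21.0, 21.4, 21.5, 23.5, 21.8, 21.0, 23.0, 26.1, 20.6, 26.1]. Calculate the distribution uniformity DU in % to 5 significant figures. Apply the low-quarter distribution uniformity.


Approach: apply the low-quarter distribution uniformity, DU = (mean of lowest quarter of readings / overall mean)*100.
sorted lowest 4 of 16: [17.9, 18.8, 20.6, 21.0] -> mean = 19.57500 mm
overall mean = 22.50625 mm
DU = (19.57500/22.50625)*100 = 86.976 %
Therefore the distribution uniformity DU = 86.976 %.


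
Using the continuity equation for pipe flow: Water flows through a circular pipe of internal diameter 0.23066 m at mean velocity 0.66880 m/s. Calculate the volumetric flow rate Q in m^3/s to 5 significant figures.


Approach: apply the continuity equation for pipe flow, Q = A * v with A = pi*(D/2)^2.
A = pi*(0.23066/2)^2 = 0.04178635 m^2
Q = 0.04178635 * 0.66880 = 0.027947 m^3/s
Therefore the volumetric flow rate Q = 0.027947 m^3/s.


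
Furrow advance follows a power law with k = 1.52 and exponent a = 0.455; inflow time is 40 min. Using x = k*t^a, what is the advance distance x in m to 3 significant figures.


x = 1.52 * 40^0.455 = 8.14 m
Therefore the advance distance x = 8.14 m.


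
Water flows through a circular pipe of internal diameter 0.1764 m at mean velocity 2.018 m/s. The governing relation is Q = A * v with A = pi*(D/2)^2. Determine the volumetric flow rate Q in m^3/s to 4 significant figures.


A = pi*(0.1764/2)^2 = 0.0244392 m^2
Q = 0.0244392 * 2.018 = 0.04932 m^3/s
Therefore the volumetric flow rate Q = 0.04932 m^3/s.


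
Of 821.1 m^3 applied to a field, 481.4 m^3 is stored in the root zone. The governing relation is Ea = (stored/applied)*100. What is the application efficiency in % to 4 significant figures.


Ea = (481.4/821.1)*100 = 58.63 %
Therefore the application efficiency = 58.63 %.


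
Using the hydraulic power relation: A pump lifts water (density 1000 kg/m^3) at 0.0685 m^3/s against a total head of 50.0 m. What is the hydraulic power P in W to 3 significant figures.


Approach: apply the hydraulic power relation, P = rho*g*Q*H.
P = 1000 * 9.81 * 0.0685 * 50.0 = 33600 W
Therefore the hydraulic power P = 33600 W.


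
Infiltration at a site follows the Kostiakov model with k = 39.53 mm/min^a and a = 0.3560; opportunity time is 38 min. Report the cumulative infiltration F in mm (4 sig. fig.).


Approach: apply the Kostiakov infiltration equation, F = k*t^a.
F = 39.53 * 38^0.3560 = 144.3 mm
Therefore the cumulative infiltration F = 144.3 mm.


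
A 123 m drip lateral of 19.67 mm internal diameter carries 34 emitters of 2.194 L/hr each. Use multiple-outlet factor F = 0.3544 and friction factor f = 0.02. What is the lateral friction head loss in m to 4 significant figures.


Approach: apply Darcy-Weisbach with the multiple-outlet F-factor, Q = n*q/(3600*1000) m^3/s; v = Q/A; hf = F*f*(L/D)*(v^2/(2g)).
Q = 34*2.194/(3600*1000) = 2.07211e-05 m^3/s
A = pi*(19.67e-3/2)^2 = 3.03878e-04 m^2, so v = Q/A = 0.0681890 m/s
hf = 0.3544*0.02*(123/0.01967)*(0.0681890^2/(2*9.81)) = 0.01050 m
Therefore the lateral friction head loss = 0.01050 m.
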